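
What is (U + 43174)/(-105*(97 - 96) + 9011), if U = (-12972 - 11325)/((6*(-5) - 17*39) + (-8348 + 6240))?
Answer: 120954671/24945706 ≈ 4.8487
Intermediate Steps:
U = 24297/2801 (U = -24297/((-30 - 663) - 2108) = -24297/(-693 - 2108) = -24297/(-2801) = -24297*(-1/2801) = 24297/2801 ≈ 8.6744)
(U + 43174)/(-105*(97 - 96) + 9011) = (24297/2801 + 43174)/(-105*(97 - 96) + 9011) = 120954671/(2801*(-105*1 + 9011)) = 120954671/(2801*(-105 + 9011)) = (120954671/2801)/8906 = (120954671/2801)*(1/8906) = 120954671/24945706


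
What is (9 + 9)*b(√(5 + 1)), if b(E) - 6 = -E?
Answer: 108 - 18*√6 ≈ 63.909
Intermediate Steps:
b(E) = 6 - E
(9 + 9)*b(√(5 + 1)) = (9 + 9)*(6 - √(5 + 1)) = 18*(6 - √6) = 108 - 18*√6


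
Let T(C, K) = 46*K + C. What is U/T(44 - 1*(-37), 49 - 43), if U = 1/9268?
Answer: 1/3308676 ≈ 3.0224e-7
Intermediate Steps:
U = 1/9268 ≈ 0.00010790
T(C, K) = C + 46*K
U/T(44 - 1*(-37), 49 - 43) = 1/(9268*((44 - 1*(-37)) + 46*(49 - 43))) = 1/(9268*((44 + 37) + 46*6)) = 1/(9268*(81 + 276)) = (1/9268)/357 = (1/9268)*(1/357) = 1/3308676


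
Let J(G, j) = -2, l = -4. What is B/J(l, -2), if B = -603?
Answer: 603/2 ≈ 301.50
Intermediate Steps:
B/J(l, -2) = -603/(-2) = -603*(-1/2) = 603/2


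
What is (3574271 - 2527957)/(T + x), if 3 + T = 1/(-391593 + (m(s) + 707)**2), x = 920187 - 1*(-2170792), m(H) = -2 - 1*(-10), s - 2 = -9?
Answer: 125172636448/369779640833 ≈ 0.33851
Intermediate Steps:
s = -7 (s = 2 - 9 = -7)
m(H) = 8 (m(H) = -2 + 10 = 8)
x = 3090979 (x = 920187 + 2170792 = 3090979)
T = -358895/119632 (T = -3 + 1/(-391593 + (8 + 707)**2) = -3 + 1/(-391593 + 715**2) = -3 + 1/(-391593 + 511225) = -3 + 1/119632 = -358895/119632 ≈ -3.0000)
(3574271 - 2527957)/(T + x) = (3574271 - 2527957)/(-358895/119632 + 3090979) = 1046314/(369779640833/119632) = 1046314*(119632/369779640833) = 125172636448/369779640833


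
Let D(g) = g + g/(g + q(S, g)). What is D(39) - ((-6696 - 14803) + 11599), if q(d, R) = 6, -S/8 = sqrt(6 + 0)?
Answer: 149098/15 ≈ 9939.9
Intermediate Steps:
S = -8*sqrt(6) (S = -8*sqrt(6 + 0) = -8*sqrt(6) ≈ -19.596)
D(g) = g + g/(6 + g) (D(g) = g + g/(g + 6) = g + g/(6 + g))
D(39) - ((-6696 - 14803) + 11599) = 39*(7 + 39)/(6 + 39) - ((-6696 - 14803) + 11599) = 39*46/45 - (-21499 + 11599) = 39*(1/45)*46 - 1*(-9900) = 598/15 + 9900 = 149098/15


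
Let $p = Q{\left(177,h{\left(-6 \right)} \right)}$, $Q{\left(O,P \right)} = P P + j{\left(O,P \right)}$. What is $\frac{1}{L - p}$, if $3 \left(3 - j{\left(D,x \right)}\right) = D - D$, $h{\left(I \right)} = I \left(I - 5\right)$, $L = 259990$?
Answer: $\frac{1}{255631} \approx 3.9119 \cdot 10^{-6}$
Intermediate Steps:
$h{\left(I \right)} = I \left(-5 + I\right)$
$j{\left(D,x \right)} = 3$ ($j{\left(D,x \right)} = 3 - \frac{D - D}{3} = 3 - 0 = 3 + 0 = 3$)
$Q{\left(O,P \right)} = 3 + P^{2}$ ($Q{\left(O,P \right)} = P P + 3 = P^{2} + 3 = 3 + P^{2}$)
$p = 4359$ ($p = 3 + \left(- 6 \left(-5 - 6\right)\right)^{2} = 3 + \left(\left(-6\right) \left(-11\right)\right)^{2} = 3 + 66^{2} = 3 + 4356 = 4359$)
$\frac{1}{L - p} = \frac{1}{259990 - 4359} = \frac{1}{255631}$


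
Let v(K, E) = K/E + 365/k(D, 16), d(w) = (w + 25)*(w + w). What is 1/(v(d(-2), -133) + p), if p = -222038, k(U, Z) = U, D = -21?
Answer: -399/88599821 ≈ -4.5034e-6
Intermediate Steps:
d(w) = 2*w*(25 + w) (d(w) = (25 + w)*(2*w) = 2*w*(25 + w))
v(K, E) = -365/21 + K/E (v(K, E) = K/E + 365/(-21) = K/E + 365*(-1/21) = K/E - 365/21 = -365/21 + K/E)
1/(v(d(-2), -133) + p) = 1/((-365/21 + (2*(-2)*(25 - 2))/(-133)) - 222038) = 1/((-365/21 + (2*(-2)*23)*(-1/133)) - 222038) = 1/((-365/21 - 92*(-1/133)) - 222038) = 1/((-365/21 + 92/133) - 222038) = 1/(-6659/399 - 222038) = 1/(-88599821/399) = -399/88599821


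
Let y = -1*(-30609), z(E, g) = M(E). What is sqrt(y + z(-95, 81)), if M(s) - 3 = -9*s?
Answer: sqrt(31467) ≈ 177.39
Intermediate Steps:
M(s) = 3 - 9*s
z(E, g) = 3 - 9*E
y = 30609
sqrt(y + z(-95, 81)) = sqrt(30609 + (3 - 9*(-95))) = sqrt(30609 + (3 + 855)) = sqrt(30609 + 858) = sqrt(31467)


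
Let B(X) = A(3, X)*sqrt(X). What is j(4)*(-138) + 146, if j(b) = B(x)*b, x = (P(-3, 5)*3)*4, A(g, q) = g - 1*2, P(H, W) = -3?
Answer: 146 - 3312*I ≈ 146.0 - 3312.0*I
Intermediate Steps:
A(g, q) = -2 + g (A(g, q) = g - 2 = -2 + g)
x = -36 (x = -3*3*4 = -9*4 = -36)
B(X) = sqrt(X) (B(X) = (-2 + 3)*sqrt(X) = 1*sqrt(X) = sqrt(X))
j(b) = 6*I*b (j(b) = sqrt(-36)*b = (6*I)*b = 6*I*b)
j(4)*(-138) + 146 = (6*I*4)*(-138) + 146 = (24*I)*(-138) + 146 = -3312*I + 146 = 146 - 3312*I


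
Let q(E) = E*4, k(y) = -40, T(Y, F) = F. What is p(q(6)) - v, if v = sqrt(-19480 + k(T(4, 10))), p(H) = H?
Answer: 24 - 8*I*sqrt(305) ≈ 24.0 - 139.71*I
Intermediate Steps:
q(E) = 4*E
v = 8*I*sqrt(305) (v = sqrt(-19480 - 40) = sqrt(-19520) = 8*I*sqrt(305) ≈ 139.71*I)
p(q(6)) - v = 4*6 - 8*I*sqrt(305) = 24 - 8*I*sqrt(305)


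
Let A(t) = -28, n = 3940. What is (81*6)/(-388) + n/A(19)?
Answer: -192791/1358 ≈ -141.97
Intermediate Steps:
(81*6)/(-388) + n/A(19) = (81*6)/(-388) + 3940/(-28) = 486*(-1/388) + 3940*(-1/28) = -243/194 - 985/7 = -192791/1358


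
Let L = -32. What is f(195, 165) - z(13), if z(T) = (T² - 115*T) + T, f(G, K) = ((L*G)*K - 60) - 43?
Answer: -1028390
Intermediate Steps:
f(G, K) = -103 - 32*G*K (f(G, K) = ((-32*G)*K - 60) - 43 = (-32*G*K - 60) - 43 = (-60 - 32*G*K) - 43 = -103 - 32*G*K)
z(T) = T² - 114*T
f(195, 165) - z(13) = (-103 - 32*195*165) - 13*(-114 + 13) = (-103 - 1029600) - 13*(-101) = -1029703 - 1*(-1313) = -1029703 + 1313 = -1028390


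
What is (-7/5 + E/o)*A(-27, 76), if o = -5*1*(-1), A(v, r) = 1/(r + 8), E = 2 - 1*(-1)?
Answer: -1/105 ≈ -0.0095238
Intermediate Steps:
E = 3 (E = 2 + 1 = 3)
A(v, r) = 1/(8 + r)
o = 5 (o = -5*(-1) = 5)
(-7/5 + E/o)*A(-27, 76) = (-7/5 + 3/5)/(8 + 76) = (-7*⅕ + 3*(⅕))/84 = (-7/5 + ⅗)*(1/84) = -⅘*1/84 = -1/105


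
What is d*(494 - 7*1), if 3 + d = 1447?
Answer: 703228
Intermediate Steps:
d = 1444 (d = -3 + 1447 = 1444)
d*(494 - 7*1) = 1444*(494 - 7*1) = 1444*(494 - 7) = 1444*487 = 703228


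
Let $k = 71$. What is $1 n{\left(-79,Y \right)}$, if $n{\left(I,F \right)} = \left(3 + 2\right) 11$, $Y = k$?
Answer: $55$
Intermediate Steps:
$Y = 71$
$n{\left(I,F \right)} = 55$ ($n{\left(I,F \right)} = 5 \cdot 11 = 55$)
$1 n{\left(-79,Y \right)} = 1 \cdot 55 = 55$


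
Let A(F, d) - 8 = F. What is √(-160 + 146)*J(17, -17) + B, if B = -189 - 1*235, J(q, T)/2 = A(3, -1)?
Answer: -424 + 22*I*√14 ≈ -424.0 + 82.316*I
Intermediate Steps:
A(F, d) = 8 + F
J(q, T) = 22 (J(q, T) = 2*(8 + 3) = 2*11 = 22)
B = -424 (B = -189 - 235 = -424)
√(-160 + 146)*J(17, -17) + B = √(-160 + 146)*22 - 424 = √(-14)*22 - 424 = (I*√14)*22 - 424 = 22*I*√14 - 424 = -424 + 22*I*√14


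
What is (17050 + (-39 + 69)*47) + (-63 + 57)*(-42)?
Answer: 18712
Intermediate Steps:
(17050 + (-39 + 69)*47) + (-63 + 57)*(-42) = (17050 + 30*47) - 6*(-42) = (17050 + 1410) + 252 = 18460 + 252 = 18712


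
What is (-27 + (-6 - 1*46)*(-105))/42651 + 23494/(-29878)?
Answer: -139952570/212387763 ≈ -0.65895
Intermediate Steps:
(-27 + (-6 - 1*46)*(-105))/42651 + 23494/(-29878) = (-27 + (-6 - 46)*(-105))*(1/42651) + 23494*(-1/29878) = (-27 - 52*(-105))*(1/42651) - 11747/14939 = (-27 + 5460)*(1/42651) - 11747/14939 = 5433*(1/42651) - 11747/14939 = 1811/14217 - 11747/14939 = -139952570/212387763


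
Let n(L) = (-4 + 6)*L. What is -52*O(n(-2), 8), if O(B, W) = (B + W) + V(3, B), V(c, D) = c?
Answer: -364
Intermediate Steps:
n(L) = 2*L
O(B, W) = 3 + B + W (O(B, W) = (B + W) + 3 = 3 + B + W)
-52*O(n(-2), 8) = -52*(3 + 2*(-2) + 8) = -52*(3 - 4 + 8) = -52*7 = -364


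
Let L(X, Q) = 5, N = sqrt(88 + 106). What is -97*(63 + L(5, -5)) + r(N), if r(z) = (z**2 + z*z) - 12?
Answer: -6220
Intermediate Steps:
N = sqrt(194) ≈ 13.928
r(z) = -12 + 2*z**2 (r(z) = (z**2 + z**2) - 12 = 2*z**2 - 12 = -12 + 2*z**2)
-97*(63 + L(5, -5)) + r(N) = -97*(63 + 5) + (-12 + 2*(sqrt(194))**2) = -97*68 + (-12 + 2*194) = -6596 + (-12 + 388) = -6596 + 376 = -6220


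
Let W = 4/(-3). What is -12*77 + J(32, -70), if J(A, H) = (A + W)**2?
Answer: 148/9 ≈ 16.444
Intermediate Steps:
W = -4/3 (W = 4*(-1/3) = -4/3 ≈ -1.3333)
J(A, H) = (-4/3 + A)**2 (J(A, H) = (A - 4/3)**2 = (-4/3 + A)**2)
-12*77 + J(32, -70) = -12*77 + (-4 + 3*32)**2/9 = -924 + (-4 + 96)**2/9 = -924 + (1/9)*92**2 = -924 + (1/9)*8464 = -924 + 8464/9 = 148/9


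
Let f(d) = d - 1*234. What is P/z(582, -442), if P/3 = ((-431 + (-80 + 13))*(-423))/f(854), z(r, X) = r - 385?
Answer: 315981/61070 ≈ 5.1741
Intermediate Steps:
z(r, X) = -385 + r
f(d) = -234 + d (f(d) = d - 234 = -234 + d)
P = 315981/310 (P = 3*(((-431 + (-80 + 13))*(-423))/(-234 + 854)) = 3*(((-431 - 67)*(-423))/620) = 3*(-498*(-423)*(1/620)) = 3*(210654*(1/620)) = 3*(105327/310) = 315981/310 ≈ 1019.3)
P/z(582, -442) = 315981/(310*(-385 + 582)) = (315981/310)/197 = (315981/310)*(1/197) = 315981/61070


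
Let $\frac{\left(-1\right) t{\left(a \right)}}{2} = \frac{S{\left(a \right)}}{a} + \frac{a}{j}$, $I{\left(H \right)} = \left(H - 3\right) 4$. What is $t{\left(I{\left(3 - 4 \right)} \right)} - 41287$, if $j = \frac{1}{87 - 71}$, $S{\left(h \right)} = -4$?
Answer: $- \frac{81551}{2} \approx -40776.0$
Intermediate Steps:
$j = \frac{1}{16} \approx 0.0625$
$I{\left(H \right)} = -12 + 4 H$ ($I{\left(H \right)} = \left(-3 + H\right) 4 = -12 + 4 H$)
$t{\left(a \right)} = - 32 a + \frac{8}{a}$ ($t{\left(a \right)} = - 2 \left(- \frac{4}{a} + a \frac{1}{\frac{1}{16}}\right) = - 2 \left(- \frac{4}{a} + a 16\right) = - 2 \left(- \frac{4}{a} + 16 a\right) = - 32 a + \frac{8}{a}$)
$t{\left(I{\left(3 - 4 \right)} \right)} - 41287 = \left(- 32 \left(-12 + 4 \left(3 - 4\right)\right) + \frac{8}{-12 + 4 \left(3 - 4\right)}\right) - 41287 = \left(- 32 \left(-12 + 4 \left(-1\right)\right) + \frac{8}{-12 + 4 \left(-1\right)}\right) - 41287 = \left(- 32 \left(-12 - 4\right) + \frac{8}{-12 - 4}\right) - 41287 = \left(\left(-32\right) \left(-16\right) + \frac{8}{-16}\right) - 41287 = \left(512 + 8 \left(- \frac{1}{16}\right)\right) - 41287 = \left(512 - \frac{1}{2}\right) - 41287 = \frac{1023}{2} - 41287 = - \frac{81551}{2}$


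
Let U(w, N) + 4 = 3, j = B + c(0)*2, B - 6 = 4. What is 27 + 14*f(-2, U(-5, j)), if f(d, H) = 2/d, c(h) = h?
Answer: 13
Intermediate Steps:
B = 10 (B = 6 + 4 = 10)
j = 10 (j = 10 + 0*2 = 10 + 0 = 10)
U(w, N) = -1 (U(w, N) = -4 + 3 = -1)
27 + 14*f(-2, U(-5, j)) = 27 + 14*(2/(-2)) = 27 + 14*(2*(-½)) = 27 + 14*(-1) = 27 - 14 = 13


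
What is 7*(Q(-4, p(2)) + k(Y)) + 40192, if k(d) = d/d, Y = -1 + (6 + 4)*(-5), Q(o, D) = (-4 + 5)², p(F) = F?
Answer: 40206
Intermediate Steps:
Q(o, D) = 1 (Q(o, D) = 1² = 1)
Y = -51 (Y = -1 + 10*(-5) = -1 - 50 = -51)
k(d) = 1
7*(Q(-4, p(2)) + k(Y)) + 40192 = 7*(1 + 1) + 40192 = 7*2 + 40192 = 14 + 40192 = 40206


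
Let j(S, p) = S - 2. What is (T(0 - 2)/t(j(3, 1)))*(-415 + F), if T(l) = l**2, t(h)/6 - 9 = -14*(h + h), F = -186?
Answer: 1202/57 ≈ 21.088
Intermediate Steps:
j(S, p) = -2 + S
t(h) = 54 - 168*h (t(h) = 54 + 6*(-14*(h + h)) = 54 + 6*(-28*h) = 54 - 168*h)
(T(0 - 2)/t(j(3, 1)))*(-415 + F) = ((0 - 2)**2/(54 - 168*(-2 + 3)))*(-415 - 186) = ((-2)**2/(54 - 168*1))*(-601) = (4/(54 - 168))*(-601) = (4/(-114))*(-601) = (4*(-1/114))*(-601) = -2/57*(-601) = 1202/57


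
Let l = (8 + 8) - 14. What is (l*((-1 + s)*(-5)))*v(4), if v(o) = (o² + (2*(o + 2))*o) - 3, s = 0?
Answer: 610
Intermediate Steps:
l = 2 (l = 16 - 14 = 2)
v(o) = -3 + o² + o*(4 + 2*o) (v(o) = (o² + (2*(2 + o))*o) - 3 = (o² + (4 + 2*o)*o) - 3 = (o² + o*(4 + 2*o)) - 3 = -3 + o² + o*(4 + 2*o))
(l*((-1 + s)*(-5)))*v(4) = (2*((-1 + 0)*(-5)))*(-3 + 3*4² + 4*4) = (2*(-1*(-5)))*(-3 + 3*16 + 16) = (2*5)*(-3 + 48 + 16) = 10*61 = 610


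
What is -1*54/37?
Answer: -54/37 ≈ -1.4595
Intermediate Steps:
-1*54/37 = -54*1/37 = -54/37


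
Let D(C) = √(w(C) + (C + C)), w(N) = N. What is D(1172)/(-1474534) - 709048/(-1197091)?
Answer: 709048/1197091 - √879/737267 ≈ 0.59227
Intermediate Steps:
D(C) = √3*√C (D(C) = √(C + (C + C)) = √(C + 2*C) = √(3*C) = √3*√C)
D(1172)/(-1474534) - 709048/(-1197091) = (√3*√1172)/(-1474534) - 709048/(-1197091) = (√3*(2*√293))*(-1/1474534) - 709048*(-1/1197091) = (2*√879)*(-1/1474534) + 709048/1197091 = -√879/737267 + 709048/1197091 = 709048/1197091 - √879/737267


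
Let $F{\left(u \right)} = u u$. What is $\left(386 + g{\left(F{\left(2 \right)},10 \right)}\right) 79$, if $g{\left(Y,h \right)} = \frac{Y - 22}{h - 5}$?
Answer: $\frac{151048}{5} \approx 30210.0$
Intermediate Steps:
$F{\left(u \right)} = u^{2}$
$g{\left(Y,h \right)} = \frac{-22 + Y}{-5 + h}$
$\left(386 + g{\left(F{\left(2 \right)},10 \right)}\right) 79 = \left(386 + \frac{-22 + 2^{2}}{-5 + 10}\right) 79 = \left(386 + \frac{-22 + 4}{5}\right) 79 = \left(386 + \frac{1}{5} \left(-18\right)\right) 79 = \left(386 - \frac{18}{5}\right) 79 = \frac{1912}{5} \cdot 79 = \frac{151048}{5}$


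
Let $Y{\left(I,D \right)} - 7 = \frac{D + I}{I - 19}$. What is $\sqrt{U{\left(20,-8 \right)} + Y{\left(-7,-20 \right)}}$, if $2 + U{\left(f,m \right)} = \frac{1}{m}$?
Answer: $\frac{\sqrt{15990}}{52} \approx 2.4318$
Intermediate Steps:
$Y{\left(I,D \right)} = 7 + \frac{D + I}{-19 + I}$ ($Y{\left(I,D \right)} = 7 + \frac{D + I}{I - 19} = 7 + \frac{D + I}{-19 + I}$)
$U{\left(f,m \right)} = -2 + \frac{1}{m}$
$\sqrt{U{\left(20,-8 \right)} + Y{\left(-7,-20 \right)}} = \sqrt{\left(-2 + \frac{1}{-8}\right) + \frac{-133 - 20 + 8 \left(-7\right)}{-19 - 7}} = \sqrt{\left(-2 - \frac{1}{8}\right) + \frac{-133 - 20 - 56}{-26}} = \sqrt{- \frac{17}{8} - - \frac{209}{26}} = \sqrt{- \frac{17}{8} + \frac{209}{26}} = \sqrt{\frac{615}{104}} = \frac{\sqrt{15990}}{52}$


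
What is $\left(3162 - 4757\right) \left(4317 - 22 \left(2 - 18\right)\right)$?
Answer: $-7447055$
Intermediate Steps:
$\left(3162 - 4757\right) \left(4317 - 22 \left(2 - 18\right)\right) = - 1595 \left(4317 - -352\right) = - 1595 \left(4317 + 352\right) = \left(-1595\right) 4669 = -7447055$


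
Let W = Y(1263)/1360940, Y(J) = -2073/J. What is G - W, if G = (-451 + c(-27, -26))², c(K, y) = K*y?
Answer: 36096784576431/572955740 ≈ 63001.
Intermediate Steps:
G = 63001 (G = (-451 - 27*(-26))² = (-451 + 702)² = 251² = 63001)
W = -691/572955740 (W = -2073/1263/1360940 = -2073*1/1263*(1/1360940) = -691/421*1/1360940 = -691/572955740 ≈ -1.2060e-6)
G - W = 63001 - 1*(-691/572955740) = 63001 + 691/572955740 = 36096784576431/572955740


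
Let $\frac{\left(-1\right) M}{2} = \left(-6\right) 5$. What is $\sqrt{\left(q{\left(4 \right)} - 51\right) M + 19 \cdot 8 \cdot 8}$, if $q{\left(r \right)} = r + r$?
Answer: $2 i \sqrt{341} \approx 36.932 i$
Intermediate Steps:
$q{\left(r \right)} = 2 r$
$M = 60$ ($M = - 2 \left(\left(-6\right) 5\right) = \left(-2\right) \left(-30\right) = 60$)
$\sqrt{\left(q{\left(4 \right)} - 51\right) M + 19 \cdot 8 \cdot 8} = \sqrt{\left(2 \cdot 4 - 51\right) 60 + 19 \cdot 8 \cdot 8} = \sqrt{\left(8 - 51\right) 60 + 152 \cdot 8} = \sqrt{\left(-43\right) 60 + 1216} = \sqrt{-2580 + 1216} = \sqrt{-1364} = 2 i \sqrt{341}$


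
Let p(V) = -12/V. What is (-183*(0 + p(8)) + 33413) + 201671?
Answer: 470717/2 ≈ 2.3536e+5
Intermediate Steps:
(-183*(0 + p(8)) + 33413) + 201671 = (-183*(0 - 12/8) + 33413) + 201671 = (-183*(0 - 12*⅛) + 33413) + 201671 = (-183*(0 - 3/2) + 33413) + 201671 = (-183*(-3/2) + 33413) + 201671 = (549/2 + 33413) + 201671 = 67375/2 + 201671 = 470717/2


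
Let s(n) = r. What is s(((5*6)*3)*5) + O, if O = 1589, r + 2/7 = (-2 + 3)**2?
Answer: 11128/7 ≈ 1589.7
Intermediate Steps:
r = 5/7 (r = -2/7 + (-2 + 3)**2 = -2/7 + 1**2 = -2/7 + 1 = 5/7 ≈ 0.71429)
s(n) = 5/7
s(((5*6)*3)*5) + O = 5/7 + 1589 = 11128/7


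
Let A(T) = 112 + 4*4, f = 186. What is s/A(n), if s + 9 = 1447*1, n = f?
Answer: 719/64 ≈ 11.234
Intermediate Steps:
n = 186
s = 1438 (s = -9 + 1447*1 = -9 + 1447 = 1438)
A(T) = 128 (A(T) = 112 + 16 = 128)
s/A(n) = 1438/128 = 1438*(1/128) = 719/64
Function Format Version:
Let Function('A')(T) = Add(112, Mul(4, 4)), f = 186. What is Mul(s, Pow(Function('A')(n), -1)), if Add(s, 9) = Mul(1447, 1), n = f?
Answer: Rational(719, 64) ≈ 11.234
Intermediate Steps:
n = 186
s = 1438 (s = Add(-9, Mul(1447, 1)) = Add(-9, 1447) = 1438)
Function('A')(T) = 128 (Function('A')(T) = Add(112, 16) = 128)
Mul(s, Pow(Function('A')(n), -1)) = Mul(1438, Pow(128, -1)) = Mul(1438, Rational(1, 128)) = Rational(719, 64)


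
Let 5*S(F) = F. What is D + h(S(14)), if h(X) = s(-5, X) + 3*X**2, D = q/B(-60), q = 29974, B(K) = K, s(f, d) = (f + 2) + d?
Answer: -71437/150 ≈ -476.25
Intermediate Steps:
s(f, d) = 2 + d + f (s(f, d) = (2 + f) + d = 2 + d + f)
S(F) = F/5
D = -14987/30 (D = 29974/(-60) = 29974*(-1/60) = -14987/30 ≈ -499.57)
h(X) = -3 + X + 3*X**2 (h(X) = (2 + X - 5) + 3*X**2 = (-3 + X) + 3*X**2 = -3 + X + 3*X**2)
D + h(S(14)) = -14987/30 + (-3 + (1/5)*14 + 3*((1/5)*14)**2) = -14987/30 + (-3 + 14/5 + 3*(14/5)**2) = -14987/30 + (-3 + 14/5 + 3*(196/25)) = -14987/30 + (-3 + 14/5 + 588/25) = -14987/30 + 583/25 = -71437/150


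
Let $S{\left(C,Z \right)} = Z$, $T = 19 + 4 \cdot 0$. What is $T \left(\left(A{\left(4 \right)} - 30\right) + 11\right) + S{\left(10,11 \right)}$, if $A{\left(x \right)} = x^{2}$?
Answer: $-46$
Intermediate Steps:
$T = 19$ ($T = 19 + 0 = 19$)
$T \left(\left(A{\left(4 \right)} - 30\right) + 11\right) + S{\left(10,11 \right)} = 19 \left(\left(4^{2} - 30\right) + 11\right) + 11 = 19 \left(\left(16 - 30\right) + 11\right) + 11 = 19 \left(-14 + 11\right) + 11 = 19 \left(-3\right) + 11 = -57 + 11 = -46$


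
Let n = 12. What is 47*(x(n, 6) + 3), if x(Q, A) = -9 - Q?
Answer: -846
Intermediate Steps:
47*(x(n, 6) + 3) = 47*((-9 - 1*12) + 3) = 47*((-9 - 12) + 3) = 47*(-21 + 3) = 47*(-18) = -846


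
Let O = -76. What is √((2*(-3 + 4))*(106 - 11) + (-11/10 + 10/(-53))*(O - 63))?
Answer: √103687610/530 ≈ 19.213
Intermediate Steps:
√((2*(-3 + 4))*(106 - 11) + (-11/10 + 10/(-53))*(O - 63)) = √((2*(-3 + 4))*(106 - 11) + (-11/10 + 10/(-53))*(-76 - 63)) = √((2*1)*95 + (-11*⅒ + 10*(-1/53))*(-139)) = √(2*95 + (-11/10 - 10/53)*(-139)) = √(190 - 683/530*(-139)) = √(190 + 94937/530) = √(195637/530) = √103687610/530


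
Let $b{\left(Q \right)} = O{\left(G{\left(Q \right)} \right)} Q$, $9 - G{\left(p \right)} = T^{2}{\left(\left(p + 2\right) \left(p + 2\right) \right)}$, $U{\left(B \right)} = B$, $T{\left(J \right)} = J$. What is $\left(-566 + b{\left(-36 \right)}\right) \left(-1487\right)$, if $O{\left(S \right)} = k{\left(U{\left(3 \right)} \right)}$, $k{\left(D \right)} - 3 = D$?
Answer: $1162834$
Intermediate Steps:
$G{\left(p \right)} = 9 - \left(2 + p\right)^{4}$ ($G{\left(p \right)} = 9 - \left(\left(p + 2\right) \left(p + 2\right)\right)^{2} = 9 - \left(\left(2 + p\right) \left(2 + p\right)\right)^{2} = 9 - \left(\left(2 + p\right)^{2}\right)^{2} = 9 - \left(2 + p\right)^{4}$)
$k{\left(D \right)} = 3 + D$
$O{\left(S \right)} = 6$ ($O{\left(S \right)} = 3 + 3 = 6$)
$b{\left(Q \right)} = 6 Q$
$\left(-566 + b{\left(-36 \right)}\right) \left(-1487\right) = \left(-566 + 6 \left(-36\right)\right) \left(-1487\right) = \left(-566 - 216\right) \left(-1487\right) = \left(-782\right) \left(-1487\right) = 1162834$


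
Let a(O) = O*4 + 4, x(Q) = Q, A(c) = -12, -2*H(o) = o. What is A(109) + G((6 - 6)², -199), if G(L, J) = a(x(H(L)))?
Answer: -8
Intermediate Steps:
H(o) = -o/2
a(O) = 4 + 4*O (a(O) = 4*O + 4 = 4 + 4*O)
G(L, J) = 4 - 2*L (G(L, J) = 4 + 4*(-L/2) = 4 - 2*L)
A(109) + G((6 - 6)², -199) = -12 + (4 - 2*(6 - 6)²) = -12 + (4 - 2*0²) = -12 + (4 - 2*0) = -12 + (4 + 0) = -12 + 4 = -8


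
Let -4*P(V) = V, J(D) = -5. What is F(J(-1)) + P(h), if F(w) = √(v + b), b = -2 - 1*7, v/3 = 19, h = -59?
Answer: 59/4 + 4*√3 ≈ 21.678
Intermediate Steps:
v = 57 (v = 3*19 = 57)
b = -9 (b = -2 - 7 = -9)
P(V) = -V/4
F(w) = 4*√3 (F(w) = √(57 - 9) = √48 = 4*√3)
F(J(-1)) + P(h) = 4*√3 - ¼*(-59) = 4*√3 + 59/4 = 59/4 + 4*√3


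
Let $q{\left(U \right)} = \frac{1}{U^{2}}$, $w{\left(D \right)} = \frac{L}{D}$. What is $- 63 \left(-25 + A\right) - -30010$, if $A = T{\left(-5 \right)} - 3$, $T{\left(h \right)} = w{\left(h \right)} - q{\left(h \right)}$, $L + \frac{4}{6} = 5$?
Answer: $\frac{795778}{25} \approx 31831.0$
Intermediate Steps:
$L = \frac{13}{3}$ ($L = - \frac{2}{3} + 5 = \frac{13}{3} \approx 4.3333$)
$w{\left(D \right)} = \frac{13}{3 D}$
$q{\left(U \right)} = \frac{1}{U^{2}}$
$T{\left(h \right)} = - \frac{1}{h^{2}} + \frac{13}{3 h}$ ($T{\left(h \right)} = \frac{13}{3 h} - \frac{1}{h^{2}} = - \frac{1}{h^{2}} + \frac{13}{3 h}$)
$A = - \frac{293}{75}$ ($A = \frac{-3 + 13 \left(-5\right)}{3 \cdot 25} - 3 = \frac{1}{3} \cdot \frac{1}{25} \left(-3 - 65\right) - 3 = \frac{1}{3} \cdot \frac{1}{25} \left(-68\right) - 3 = - \frac{68}{75} - 3 = - \frac{293}{75} \approx -3.9067$)
$- 63 \left(-25 + A\right) - -30010 = - 63 \left(-25 - \frac{293}{75}\right) - -30010 = \left(-63\right) \left(- \frac{2168}{75}\right) + 30010 = \frac{45528}{25} + 30010 = \frac{795778}{25}$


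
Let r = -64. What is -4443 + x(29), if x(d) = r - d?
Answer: -4536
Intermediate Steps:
x(d) = -64 - d
-4443 + x(29) = -4443 + (-64 - 1*29) = -4443 + (-64 - 29) = -4443 - 93 = -4536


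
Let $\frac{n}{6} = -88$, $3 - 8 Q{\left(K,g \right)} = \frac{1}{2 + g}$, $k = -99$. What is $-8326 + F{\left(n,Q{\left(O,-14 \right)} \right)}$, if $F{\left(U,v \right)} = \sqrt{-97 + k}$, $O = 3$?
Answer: $-8326 + 14 i \approx -8326.0 + 14.0 i$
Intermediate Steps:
$Q{\left(K,g \right)} = \frac{3}{8} - \frac{1}{8 \left(2 + g\right)}$
$n = -528$ ($n = 6 \left(-88\right) = -528$)
$F{\left(U,v \right)} = 14 i$ ($F{\left(U,v \right)} = \sqrt{-97 - 99} = \sqrt{-196} = 14 i$)
$-8326 + F{\left(n,Q{\left(O,-14 \right)} \right)} = -8326 + 14 i$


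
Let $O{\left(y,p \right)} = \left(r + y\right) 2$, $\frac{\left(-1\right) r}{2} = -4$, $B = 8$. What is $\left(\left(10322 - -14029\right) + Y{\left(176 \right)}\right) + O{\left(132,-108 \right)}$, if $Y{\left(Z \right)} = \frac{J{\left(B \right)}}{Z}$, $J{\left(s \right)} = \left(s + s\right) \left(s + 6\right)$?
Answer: $\frac{270955}{11} \approx 24632.0$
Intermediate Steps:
$r = 8$ ($r = \left(-2\right) \left(-4\right) = 8$)
$J{\left(s \right)} = 2 s \left(6 + s\right)$
$Y{\left(Z \right)} = \frac{224}{Z}$ ($Y{\left(Z \right)} = \frac{2 \cdot 8 \left(6 + 8\right)}{Z} = \frac{2 \cdot 8 \cdot 14}{Z} = \frac{224}{Z}$)
$O{\left(y,p \right)} = 16 + 2 y$ ($O{\left(y,p \right)} = \left(8 + y\right) 2 = 16 + 2 y$)
$\left(\left(10322 - -14029\right) + Y{\left(176 \right)}\right) + O{\left(132,-108 \right)} = \left(\left(10322 - -14029\right) + \frac{224}{176}\right) + \left(16 + 2 \cdot 132\right) = \left(\left(10322 + 14029\right) + 224 \cdot \frac{1}{176}\right) + \left(16 + 264\right) = \left(24351 + \frac{14}{11}\right) + 280 = \frac{267875}{11} + 280 = \frac{270955}{11}$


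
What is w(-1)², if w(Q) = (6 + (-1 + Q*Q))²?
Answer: 1296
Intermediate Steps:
w(Q) = (5 + Q²)² (w(Q) = (6 + (-1 + Q²))² = (5 + Q²)²)
w(-1)² = ((5 + (-1)²)²)² = ((5 + 1)²)² = (6²)² = 36² = 1296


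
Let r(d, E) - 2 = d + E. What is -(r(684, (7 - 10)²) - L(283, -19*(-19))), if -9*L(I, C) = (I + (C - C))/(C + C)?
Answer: -4516393/6498 ≈ -695.04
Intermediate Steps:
L(I, C) = -I/(18*C) (L(I, C) = -(I + (C - C))/(9*(C + C)) = -(I + 0)/(9*(2*C)) = -I*1/(2*C)/9 = -I/(18*C))
r(d, E) = 2 + E + d (r(d, E) = 2 + (d + E) = 2 + (E + d) = 2 + E + d)
-(r(684, (7 - 10)²) - L(283, -19*(-19))) = -((2 + (7 - 10)² + 684) - (-1)*283/(18*((-19*(-19))))) = -((2 + (-3)² + 684) - (-1)*283/(18*361)) = -((2 + 9 + 684) - (-1)*283/(18*361)) = -(695 - 1*(-283/6498)) = -(695 + 283/6498) = -1*4516393/6498 = -4516393/6498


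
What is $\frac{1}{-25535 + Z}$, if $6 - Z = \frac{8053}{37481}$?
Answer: $- \frac{37481}{956860502} \approx -3.9171 \cdot 10^{-5}$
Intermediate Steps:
$Z = \frac{216833}{37481}$ ($Z = 6 - \frac{8053}{37481} = \frac{216833}{37481} \approx 5.7851$)
$\frac{1}{-25535 + Z} = \frac{1}{-25535 + \frac{216833}{37481}} = \frac{1}{- \frac{956860502}{37481}} = - \frac{37481}{956860502}$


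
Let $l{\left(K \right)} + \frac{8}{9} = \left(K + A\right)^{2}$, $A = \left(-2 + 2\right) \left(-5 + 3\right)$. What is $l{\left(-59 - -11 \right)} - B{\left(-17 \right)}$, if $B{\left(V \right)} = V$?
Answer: $\frac{20881}{9} \approx 2320.1$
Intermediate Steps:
$A = 0$ ($A = 0 \left(-2\right) = 0$)
$l{\left(K \right)} = - \frac{8}{9} + K^{2}$ ($l{\left(K \right)} = - \frac{8}{9} + \left(K + 0\right)^{2} = - \frac{8}{9} + K^{2}$)
$l{\left(-59 - -11 \right)} - B{\left(-17 \right)} = \left(- \frac{8}{9} + \left(-59 - -11\right)^{2}\right) - -17 = \left(- \frac{8}{9} + \left(-59 + 11\right)^{2}\right) + 17 = \left(- \frac{8}{9} + \left(-48\right)^{2}\right) + 17 = \left(- \frac{8}{9} + 2304\right) + 17 = \frac{20728}{9} + 17 = \frac{20881}{9}$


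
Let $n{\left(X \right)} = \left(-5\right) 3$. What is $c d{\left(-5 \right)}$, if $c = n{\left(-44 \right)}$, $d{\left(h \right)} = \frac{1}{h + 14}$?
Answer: $- \frac{5}{3} \approx -1.6667$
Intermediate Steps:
$n{\left(X \right)} = -15$
$d{\left(h \right)} = \frac{1}{14 + h}$
$c = -15$
$c d{\left(-5 \right)} = - \frac{15}{14 - 5} = - \frac{15}{9} = \left(-15\right) \frac{1}{9} = - \frac{5}{3}$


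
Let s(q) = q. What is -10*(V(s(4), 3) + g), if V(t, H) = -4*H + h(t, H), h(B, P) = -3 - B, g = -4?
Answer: 230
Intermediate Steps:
V(t, H) = -3 - t - 4*H (V(t, H) = -4*H + (-3 - t) = -3 - t - 4*H)
-10*(V(s(4), 3) + g) = -10*((-3 - 1*4 - 4*3) - 4) = -10*((-3 - 4 - 12) - 4) = -10*(-19 - 4) = -10*(-23) = 230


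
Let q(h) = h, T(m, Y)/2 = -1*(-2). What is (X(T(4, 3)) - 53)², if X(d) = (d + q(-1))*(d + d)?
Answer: 841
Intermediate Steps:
T(m, Y) = 4 (T(m, Y) = 2*(-1*(-2)) = 2*2 = 4)
X(d) = 2*d*(-1 + d) (X(d) = (d - 1)*(d + d) = (-1 + d)*(2*d) = 2*d*(-1 + d))
(X(T(4, 3)) - 53)² = (2*4*(-1 + 4) - 53)² = (2*4*3 - 53)² = (24 - 53)² = (-29)² = 841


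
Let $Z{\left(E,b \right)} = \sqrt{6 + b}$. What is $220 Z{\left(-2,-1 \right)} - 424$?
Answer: $-424 + 220 \sqrt{5} \approx 67.935$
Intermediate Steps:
$220 Z{\left(-2,-1 \right)} - 424 = 220 \sqrt{6 - 1} - 424 = 220 \sqrt{5} - 424 = -424 + 220 \sqrt{5}$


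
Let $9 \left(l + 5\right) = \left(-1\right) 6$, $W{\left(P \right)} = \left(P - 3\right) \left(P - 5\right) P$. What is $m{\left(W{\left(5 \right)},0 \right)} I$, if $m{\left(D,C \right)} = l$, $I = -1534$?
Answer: $\frac{26078}{3} \approx 8692.7$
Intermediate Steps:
$W{\left(P \right)} = P \left(-5 + P\right) \left(-3 + P\right)$ ($W{\left(P \right)} = \left(-3 + P\right) \left(-5 + P\right) P = \left(-5 + P\right) \left(-3 + P\right) P = P \left(-5 + P\right) \left(-3 + P\right)$)
$l = - \frac{17}{3}$ ($l = -5 + \frac{\left(-1\right) 6}{9} = -5 + \frac{1}{9} \left(-6\right) = -5 - \frac{2}{3} = - \frac{17}{3} \approx -5.6667$)
$m{\left(D,C \right)} = - \frac{17}{3}$
$m{\left(W{\left(5 \right)},0 \right)} I = \left(- \frac{17}{3}\right) \left(-1534\right) = \frac{26078}{3}$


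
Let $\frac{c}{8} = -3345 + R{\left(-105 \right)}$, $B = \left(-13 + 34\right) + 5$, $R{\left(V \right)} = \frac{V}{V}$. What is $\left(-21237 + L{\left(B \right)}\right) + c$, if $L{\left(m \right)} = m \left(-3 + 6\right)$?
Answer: $-47911$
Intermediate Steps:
$R{\left(V \right)} = 1$
$B = 26$ ($B = 21 + 5 = 26$)
$L{\left(m \right)} = 3 m$ ($L{\left(m \right)} = m 3 = 3 m$)
$c = -26752$ ($c = 8 \left(-3345 + 1\right) = 8 \left(-3344\right) = -26752$)
$\left(-21237 + L{\left(B \right)}\right) + c = \left(-21237 + 3 \cdot 26\right) - 26752 = \left(-21237 + 78\right) - 26752 = -21159 - 26752 = -47911$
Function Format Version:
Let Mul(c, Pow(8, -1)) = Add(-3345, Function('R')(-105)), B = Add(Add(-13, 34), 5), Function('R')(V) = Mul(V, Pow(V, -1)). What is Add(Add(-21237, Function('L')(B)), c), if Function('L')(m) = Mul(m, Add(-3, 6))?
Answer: -47911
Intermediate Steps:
Function('R')(V) = 1
B = 26 (B = Add(21, 5) = 26)
Function('L')(m) = Mul(3, m) (Function('L')(m) = Mul(m, 3) = Mul(3, m))
c = -26752 (c = Mul(8, Add(-3345, 1)) = Mul(8, -3344) = -26752)
Add(Add(-21237, Function('L')(B)), c) = Add(Add(-21237, Mul(3, 26)), -26752) = Add(Add(-21237, 78), -26752) = Add(-21159, -26752) = -47911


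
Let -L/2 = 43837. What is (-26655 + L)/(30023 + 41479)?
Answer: -114329/71502 ≈ -1.5990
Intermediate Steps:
L = -87674 (L = -2*43837 = -87674)
(-26655 + L)/(30023 + 41479) = (-26655 - 87674)/(30023 + 41479) = -114329/71502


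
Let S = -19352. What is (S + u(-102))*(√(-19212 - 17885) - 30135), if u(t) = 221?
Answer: 576512685 - 19131*I*√37097 ≈ 5.7651e+8 - 3.6847e+6*I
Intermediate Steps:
(S + u(-102))*(√(-19212 - 17885) - 30135) = (-19352 + 221)*(√(-19212 - 17885) - 30135) = -19131*(√(-37097) - 30135) = -19131*(I*√37097 - 30135) = -19131*(-30135 + I*√37097) = 576512685 - 19131*I*√37097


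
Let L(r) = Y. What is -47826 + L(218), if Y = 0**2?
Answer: -47826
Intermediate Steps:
Y = 0
L(r) = 0
-47826 + L(218) = -47826 + 0 = -47826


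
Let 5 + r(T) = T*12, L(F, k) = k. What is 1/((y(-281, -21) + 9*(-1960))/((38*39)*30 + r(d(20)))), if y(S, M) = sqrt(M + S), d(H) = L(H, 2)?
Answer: -392304780/155584951 - 44479*I*sqrt(302)/311169902 ≈ -2.5215 - 0.0024841*I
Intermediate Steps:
d(H) = 2
r(T) = -5 + 12*T (r(T) = -5 + T*12 = -5 + 12*T)
1/((y(-281, -21) + 9*(-1960))/((38*39)*30 + r(d(20)))) = 1/((sqrt(-21 - 281) + 9*(-1960))/((38*39)*30 + (-5 + 12*2))) = 1/((sqrt(-302) - 17640)/(1482*30 + (-5 + 24))) = 1/((I*sqrt(302) - 17640)/(44460 + 19)) = 1/((-17640 + I*sqrt(302))/44479) = 1/((-17640 + I*sqrt(302))*(1/44479)) = 1/(-17640/44479 + I*sqrt(302)/44479)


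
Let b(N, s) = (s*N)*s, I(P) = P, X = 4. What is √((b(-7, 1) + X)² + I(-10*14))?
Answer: I*√131 ≈ 11.446*I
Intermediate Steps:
b(N, s) = N*s² (b(N, s) = (N*s)*s = N*s²)
√((b(-7, 1) + X)² + I(-10*14)) = √((-7*1² + 4)² - 10*14) = √((-7*1 + 4)² - 140) = √((-7 + 4)² - 140) = √((-3)² - 140) = √(9 - 140) = √(-131) = I*√131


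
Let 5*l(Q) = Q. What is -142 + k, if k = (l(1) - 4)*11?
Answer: -919/5 ≈ -183.80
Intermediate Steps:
l(Q) = Q/5
k = -209/5 (k = ((⅕)*1 - 4)*11 = (⅕ - 4)*11 = -19/5*11 = -209/5 ≈ -41.800)
-142 + k = -142 - 209/5 = -919/5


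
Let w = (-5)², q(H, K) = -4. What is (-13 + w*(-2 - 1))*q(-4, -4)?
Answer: 352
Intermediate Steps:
w = 25
(-13 + w*(-2 - 1))*q(-4, -4) = (-13 + 25*(-2 - 1))*(-4) = (-13 + 25*(-3))*(-4) = (-13 - 75)*(-4) = -88*(-4) = 352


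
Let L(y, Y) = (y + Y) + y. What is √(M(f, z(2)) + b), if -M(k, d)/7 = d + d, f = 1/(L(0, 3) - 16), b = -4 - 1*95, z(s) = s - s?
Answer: 3*I*√11 ≈ 9.9499*I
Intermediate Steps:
z(s) = 0
b = -99 (b = -4 - 95 = -99)
L(y, Y) = Y + 2*y (L(y, Y) = (Y + y) + y = Y + 2*y)
f = -1/13 (f = 1/((3 + 2*0) - 16) = 1/((3 + 0) - 16) = 1/(3 - 16) = 1/(-13) = -1/13 ≈ -0.076923)
M(k, d) = -14*d (M(k, d) = -7*(d + d) = -14*d)
√(M(f, z(2)) + b) = √(-14*0 - 99) = √(0 - 99) = √(-99) = 3*I*√11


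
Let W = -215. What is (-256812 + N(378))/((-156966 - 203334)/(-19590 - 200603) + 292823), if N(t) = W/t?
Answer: -21375268724143/24372659482542 ≈ -0.87702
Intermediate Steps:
N(t) = -215/t
(-256812 + N(378))/((-156966 - 203334)/(-19590 - 200603) + 292823) = (-256812 - 215/378)/((-156966 - 203334)/(-19590 - 200603) + 292823) = (-256812 - 215*1/378)/(-360300/(-220193) + 292823) = (-256812 - 215/378)/(-360300*(-1/220193) + 292823) = -97075151/(378*(360300/220193 + 292823)) = -97075151/(378*64477935139/220193) = -97075151/378*220193/64477935139 = -21375268724143/24372659482542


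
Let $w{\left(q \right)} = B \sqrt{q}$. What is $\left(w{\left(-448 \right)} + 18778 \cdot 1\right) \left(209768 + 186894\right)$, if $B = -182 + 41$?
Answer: $7448519036 - 447434736 i \sqrt{7} \approx 7.4485 \cdot 10^{9} - 1.1838 \cdot 10^{9} i$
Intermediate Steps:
$B = -141$
$w{\left(q \right)} = - 141 \sqrt{q}$
$\left(w{\left(-448 \right)} + 18778 \cdot 1\right) \left(209768 + 186894\right) = \left(- 141 \sqrt{-448} + 18778 \cdot 1\right) \left(209768 + 186894\right) = \left(- 141 \cdot 8 i \sqrt{7} + 18778\right) 396662 = \left(- 1128 i \sqrt{7} + 18778\right) 396662 = \left(18778 - 1128 i \sqrt{7}\right) 396662 = 7448519036 - 447434736 i \sqrt{7}$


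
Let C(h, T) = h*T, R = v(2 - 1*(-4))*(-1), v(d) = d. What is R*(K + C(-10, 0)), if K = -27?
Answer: 162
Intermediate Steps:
R = -6 (R = (2 - 1*(-4))*(-1) = (2 + 4)*(-1) = 6*(-1) = -6)
C(h, T) = T*h
R*(K + C(-10, 0)) = -6*(-27 + 0*(-10)) = -6*(-27 + 0) = -6*(-27) = 162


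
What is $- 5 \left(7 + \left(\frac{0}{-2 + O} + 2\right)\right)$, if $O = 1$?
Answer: $-45$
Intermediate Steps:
$- 5 \left(7 + \left(\frac{0}{-2 + O} + 2\right)\right) = - 5 \left(7 + \left(\frac{0}{-2 + 1} + 2\right)\right) = - 5 \left(7 + \left(\frac{0}{-1} + 2\right)\right) = - 5 \left(7 + \left(0 \left(-1\right) + 2\right)\right) = - 5 \left(7 + \left(0 + 2\right)\right) = - 5 \left(7 + 2\right) = \left(-5\right) 9 = -45$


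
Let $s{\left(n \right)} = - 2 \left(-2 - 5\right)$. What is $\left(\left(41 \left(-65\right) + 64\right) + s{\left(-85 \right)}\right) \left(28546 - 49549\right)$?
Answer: $54334761$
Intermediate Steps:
$s{\left(n \right)} = 14$ ($s{\left(n \right)} = \left(-2\right) \left(-7\right) = 14$)
$\left(\left(41 \left(-65\right) + 64\right) + s{\left(-85 \right)}\right) \left(28546 - 49549\right) = \left(\left(41 \left(-65\right) + 64\right) + 14\right) \left(28546 - 49549\right) = \left(\left(-2665 + 64\right) + 14\right) \left(-21003\right) = \left(-2601 + 14\right) \left(-21003\right) = \left(-2587\right) \left(-21003\right) = 54334761$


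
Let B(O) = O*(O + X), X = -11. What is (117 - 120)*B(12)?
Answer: -36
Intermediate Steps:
B(O) = O*(-11 + O) (B(O) = O*(O - 11) = O*(-11 + O))
(117 - 120)*B(12) = (117 - 120)*(12*(-11 + 12)) = -36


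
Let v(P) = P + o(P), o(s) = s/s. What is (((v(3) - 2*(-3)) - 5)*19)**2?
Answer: 9025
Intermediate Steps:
o(s) = 1
v(P) = 1 + P (v(P) = P + 1 = 1 + P)
(((v(3) - 2*(-3)) - 5)*19)**2 = ((((1 + 3) - 2*(-3)) - 5)*19)**2 = (((4 + 6) - 5)*19)**2 = ((10 - 5)*19)**2 = (5*19)**2 = 95**2 = 9025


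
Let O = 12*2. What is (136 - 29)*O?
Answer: 2568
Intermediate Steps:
O = 24
(136 - 29)*O = (136 - 29)*24 = 107*24 = 2568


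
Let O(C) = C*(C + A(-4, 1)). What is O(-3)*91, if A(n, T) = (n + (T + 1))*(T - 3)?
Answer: -273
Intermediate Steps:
A(n, T) = (-3 + T)*(1 + T + n) (A(n, T) = (n + (1 + T))*(-3 + T) = (1 + T + n)*(-3 + T) = (-3 + T)*(1 + T + n))
O(C) = C*(4 + C) (O(C) = C*(C + (-3 + 1² - 3*(-4) - 2*1 + 1*(-4))) = C*(C + (-3 + 1 + 12 - 2 - 4)) = C*(C + 4) = C*(4 + C))
O(-3)*91 = -3*(4 - 3)*91 = -3*1*91 = -3*91 = -273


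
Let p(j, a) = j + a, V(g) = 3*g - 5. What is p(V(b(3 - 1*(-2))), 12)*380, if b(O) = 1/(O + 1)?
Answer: 2850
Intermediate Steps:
b(O) = 1/(1 + O)
V(g) = -5 + 3*g
p(j, a) = a + j
p(V(b(3 - 1*(-2))), 12)*380 = (12 + (-5 + 3/(1 + (3 - 1*(-2)))))*380 = (12 + (-5 + 3/(1 + (3 + 2))))*380 = (12 + (-5 + 3/(1 + 5)))*380 = (12 + (-5 + 3/6))*380 = (12 + (-5 + 3*(⅙)))*380 = (12 + (-5 + ½))*380 = (12 - 9/2)*380 = (15/2)*380 = 2850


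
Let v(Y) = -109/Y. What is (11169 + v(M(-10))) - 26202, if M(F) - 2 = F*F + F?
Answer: -1383145/92 ≈ -15034.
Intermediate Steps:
M(F) = 2 + F + F² (M(F) = 2 + (F*F + F) = 2 + (F² + F) = 2 + (F + F²) = 2 + F + F²)
(11169 + v(M(-10))) - 26202 = (11169 - 109/(2 - 10 + (-10)²)) - 26202 = (11169 - 109/(2 - 10 + 100)) - 26202 = (11169 - 109/92) - 26202 = 1027439/92 - 26202 = -1383145/92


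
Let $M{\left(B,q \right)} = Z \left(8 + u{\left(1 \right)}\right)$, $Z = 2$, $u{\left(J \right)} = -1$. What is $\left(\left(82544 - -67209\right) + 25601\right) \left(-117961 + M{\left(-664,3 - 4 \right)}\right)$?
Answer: $-20682478238$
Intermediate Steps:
$M{\left(B,q \right)} = 14$ ($M{\left(B,q \right)} = 2 \left(8 - 1\right) = 2 \cdot 7 = 14$)
$\left(\left(82544 - -67209\right) + 25601\right) \left(-117961 + M{\left(-664,3 - 4 \right)}\right) = \left(\left(82544 - -67209\right) + 25601\right) \left(-117961 + 14\right) = \left(\left(82544 + 67209\right) + 25601\right) \left(-117947\right) = \left(149753 + 25601\right) \left(-117947\right) = 175354 \left(-117947\right) = -20682478238$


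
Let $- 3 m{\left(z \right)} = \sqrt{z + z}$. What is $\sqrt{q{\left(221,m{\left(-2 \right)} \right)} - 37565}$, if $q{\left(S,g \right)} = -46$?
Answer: $3 i \sqrt{4179} \approx 193.94 i$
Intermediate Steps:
$m{\left(z \right)} = - \frac{\sqrt{2} \sqrt{z}}{3}$ ($m{\left(z \right)} = - \frac{\sqrt{z + z}}{3} = - \frac{\sqrt{2 z}}{3} = - \frac{\sqrt{2} \sqrt{z}}{3}$)
$\sqrt{q{\left(221,m{\left(-2 \right)} \right)} - 37565} = \sqrt{-46 - 37565} = \sqrt{-37611} = 3 i \sqrt{4179}$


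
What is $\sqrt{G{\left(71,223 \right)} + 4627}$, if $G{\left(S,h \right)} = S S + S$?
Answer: $\sqrt{9739} \approx 98.686$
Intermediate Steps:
$G{\left(S,h \right)} = S + S^{2}$ ($G{\left(S,h \right)} = S^{2} + S = S + S^{2}$)
$\sqrt{G{\left(71,223 \right)} + 4627} = \sqrt{71 \left(1 + 71\right) + 4627} = \sqrt{71 \cdot 72 + 4627} = \sqrt{5112 + 4627} = \sqrt{9739}$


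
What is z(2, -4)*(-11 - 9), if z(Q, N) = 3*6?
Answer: -360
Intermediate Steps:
z(Q, N) = 18
z(2, -4)*(-11 - 9) = 18*(-11 - 9) = 18*(-20) = -360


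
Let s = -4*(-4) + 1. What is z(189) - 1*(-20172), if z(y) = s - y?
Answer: 20000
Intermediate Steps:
s = 17 (s = 16 + 1 = 17)
z(y) = 17 - y
z(189) - 1*(-20172) = (17 - 1*189) - 1*(-20172) = (17 - 189) + 20172 = -172 + 20172 = 20000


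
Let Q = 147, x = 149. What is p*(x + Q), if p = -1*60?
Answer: -17760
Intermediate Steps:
p = -60
p*(x + Q) = -60*(149 + 147) = -60*296 = -17760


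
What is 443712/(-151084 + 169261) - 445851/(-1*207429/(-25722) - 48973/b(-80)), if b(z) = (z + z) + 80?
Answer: -895014888975856/1288827891289 ≈ -694.44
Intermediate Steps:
b(z) = 80 + 2*z (b(z) = 2*z + 80 = 80 + 2*z)
443712/(-151084 + 169261) - 445851/(-1*207429/(-25722) - 48973/b(-80)) = 443712/(-151084 + 169261) - 445851/(-1*207429/(-25722) - 48973/(80 + 2*(-80))) = 443712/18177 - 445851/(-207429*(-1/25722) - 48973/(80 - 160)) = 443712*(1/18177) - 445851/(69143/8574 - 48973/(-80)) = 147904/6059 - 445851/(69143/8574 - 48973*(-1/80)) = 147904/6059 - 445851/(69143/8574 + 48973/80) = 147904/6059 - 445851/212712971/342960 = 147904/6059 - 445851*342960/212712971 = 147904/6059 - 152909058960/212712971 = -895014888975856/1288827891289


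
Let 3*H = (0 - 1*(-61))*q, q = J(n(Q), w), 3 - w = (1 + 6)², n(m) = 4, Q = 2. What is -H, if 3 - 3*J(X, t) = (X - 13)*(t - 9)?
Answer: 10004/3 ≈ 3334.7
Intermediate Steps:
w = -46 (w = 3 - (1 + 6)² = 3 - 1*7² = 3 - 1*49 = 3 - 49 = -46)
J(X, t) = 1 - (-13 + X)*(-9 + t)/3 (J(X, t) = 1 - (X - 13)*(t - 9)/3 = 1 - (-13 + X)*(-9 + t)/3)
q = -164 (q = -38 + 3*4 + (13/3)*(-46) - ⅓*4*(-46) = -38 + 12 - 598/3 + 184/3 = -164)
H = -10004/3 (H = ((0 - 1*(-61))*(-164))/3 = ((0 + 61)*(-164))/3 = (61*(-164))/3 = (⅓)*(-10004) = -10004/3 ≈ -3334.7)
-H = -1*(-10004/3) = 10004/3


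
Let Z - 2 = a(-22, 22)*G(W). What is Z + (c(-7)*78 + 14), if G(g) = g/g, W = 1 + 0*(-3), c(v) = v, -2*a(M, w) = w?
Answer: -541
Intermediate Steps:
a(M, w) = -w/2
W = 1 (W = 1 + 0 = 1)
G(g) = 1
Z = -9 (Z = 2 - ½*22*1 = 2 - 11*1 = 2 - 11 = -9)
Z + (c(-7)*78 + 14) = -9 + (-7*78 + 14) = -9 + (-546 + 14) = -9 - 532 = -541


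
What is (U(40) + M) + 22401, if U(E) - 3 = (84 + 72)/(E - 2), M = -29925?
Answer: -142821/19 ≈ -7516.9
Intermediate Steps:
U(E) = 3 + 156/(-2 + E) (U(E) = 3 + (84 + 72)/(E - 2) = 3 + 156/(-2 + E))
(U(40) + M) + 22401 = (3*(50 + 40)/(-2 + 40) - 29925) + 22401 = (3*90/38 - 29925) + 22401 = (3*(1/38)*90 - 29925) + 22401 = (135/19 - 29925) + 22401 = -568440/19 + 22401 = -142821/19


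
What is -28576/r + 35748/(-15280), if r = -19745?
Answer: -13460149/15085180 ≈ -0.89228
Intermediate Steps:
-28576/r + 35748/(-15280) = -28576/(-19745) + 35748/(-15280) = -28576*(-1/19745) + 35748*(-1/15280) = 28576/19745 - 8937/3820 = -13460149/15085180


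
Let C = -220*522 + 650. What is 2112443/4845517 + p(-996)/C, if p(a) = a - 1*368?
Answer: 123914575679/276654793115 ≈ 0.44790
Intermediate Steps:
p(a) = -368 + a (p(a) = a - 368 = -368 + a)
C = -114190 (C = -114840 + 650 = -114190)
2112443/4845517 + p(-996)/C = 2112443/4845517 + (-368 - 996)/(-114190) = 2112443*(1/4845517) - 1364*(-1/114190) = 2112443/4845517 + 682/57095 = 123914575679/276654793115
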